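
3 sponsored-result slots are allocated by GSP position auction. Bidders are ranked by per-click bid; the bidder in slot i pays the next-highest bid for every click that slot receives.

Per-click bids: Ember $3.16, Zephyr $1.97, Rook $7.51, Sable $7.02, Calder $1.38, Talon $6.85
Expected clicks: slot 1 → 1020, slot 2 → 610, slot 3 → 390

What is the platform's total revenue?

Sorting advertisers: $7.51 (Rook) > $7.02 (Sable) > $6.85 (Talon) > $3.16 (Ember) > …
Slot 1: Rook pays $7.02 × 1020 = $7160.40
Slot 2: Sable pays $6.85 × 610 = $4178.50
Slot 3: Talon pays $3.16 × 390 = $1232.40
Total = $12571.30

Total revenue: $12571.30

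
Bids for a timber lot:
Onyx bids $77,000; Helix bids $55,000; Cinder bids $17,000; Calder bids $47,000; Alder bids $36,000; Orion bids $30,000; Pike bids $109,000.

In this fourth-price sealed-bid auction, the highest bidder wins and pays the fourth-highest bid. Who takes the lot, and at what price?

Bids in order: 109,000 (Pike) > 77,000 (Onyx) > 55,000 (Helix) > 47,000 (Calder) > 36,000 (Alder) > 30,000 (Orion) > …
Pike wins; payment is bid #4 in the ranking = $47,000.

Pike pays $47,000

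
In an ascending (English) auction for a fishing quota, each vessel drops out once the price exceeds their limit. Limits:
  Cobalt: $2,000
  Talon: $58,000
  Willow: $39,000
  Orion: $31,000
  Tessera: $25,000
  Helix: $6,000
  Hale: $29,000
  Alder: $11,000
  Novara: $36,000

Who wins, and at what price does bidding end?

Talon wins at $39,000

Limits in order: 58,000 (Talon) > 39,000 (Willow) > 36,000 (Novara) > 31,000 (Orion) > 29,000 (Hale) > 25,000 (Tessera) > …
Willow is the last rival to drop out, at $39,000; Talon remains and wins at that price.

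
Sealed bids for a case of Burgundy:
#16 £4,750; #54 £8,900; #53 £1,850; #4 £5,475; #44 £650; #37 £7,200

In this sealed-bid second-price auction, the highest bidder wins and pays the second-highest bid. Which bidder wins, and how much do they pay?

#54 pays £7,200

Sorting bids: 8,900 (#54) > 7,200 (#37) > 5,475 (#4) > 4,750 (#16) > 1,850 (#53) > 650 (#44)
Second-price: #54 pays #37's bid of £7,200.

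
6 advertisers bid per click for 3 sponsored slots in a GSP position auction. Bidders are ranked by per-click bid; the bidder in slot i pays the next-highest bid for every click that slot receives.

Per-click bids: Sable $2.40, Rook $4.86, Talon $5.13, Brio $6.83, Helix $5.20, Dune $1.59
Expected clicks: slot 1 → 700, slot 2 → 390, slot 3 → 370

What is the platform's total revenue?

Ranked by bid: $6.83 (Brio) > $5.20 (Helix) > $5.13 (Talon) > $4.86 (Rook) > …
Slot 1: Brio pays $5.20 × 700 = $3640.00
Slot 2: Helix pays $5.13 × 390 = $2000.70
Slot 3: Talon pays $4.86 × 370 = $1798.20
Total = $7438.90

Total revenue: $7438.90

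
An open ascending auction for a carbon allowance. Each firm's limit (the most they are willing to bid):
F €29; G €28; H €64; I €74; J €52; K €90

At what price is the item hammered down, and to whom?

K wins at €74

Limits in order: 90 (K) > 74 (I) > 64 (H) > 52 (J) > 29 (F) > 28 (G)
Bidding ends when I exits at €74; K takes it.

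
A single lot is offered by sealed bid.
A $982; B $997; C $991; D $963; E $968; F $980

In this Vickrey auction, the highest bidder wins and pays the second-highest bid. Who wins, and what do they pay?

B pays $991

Bids ranked: 997 (B) > 991 (C) > 982 (A) > 980 (F) > 968 (E) > 963 (D)
B wins with the highest bid; price is set by the runner-up at $991.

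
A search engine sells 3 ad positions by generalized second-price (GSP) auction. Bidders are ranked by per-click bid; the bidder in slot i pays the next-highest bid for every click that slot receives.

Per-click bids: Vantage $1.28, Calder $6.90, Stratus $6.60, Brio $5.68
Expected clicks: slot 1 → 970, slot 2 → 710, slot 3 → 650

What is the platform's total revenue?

Per-click bids in order: $6.90 (Calder) > $6.60 (Stratus) > $5.68 (Brio) > $1.28 (Vantage)
Slot 1: Calder pays $6.60 × 970 = $6402.00
Slot 2: Stratus pays $5.68 × 710 = $4032.80
Slot 3: Brio pays $1.28 × 650 = $832.00
Total = $11266.80

Total revenue: $11266.80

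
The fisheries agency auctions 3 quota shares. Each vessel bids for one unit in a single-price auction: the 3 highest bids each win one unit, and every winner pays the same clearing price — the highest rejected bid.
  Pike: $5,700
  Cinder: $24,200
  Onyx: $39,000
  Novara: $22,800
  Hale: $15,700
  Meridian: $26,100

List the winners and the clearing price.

Onyx, Meridian, Cinder; each pays $22,800

Sorting: 39,000 (Onyx), 26,100 (Meridian), 24,200 (Cinder), 22,800 (Novara), 15,700 (Hale), …
Winners (3 units): Onyx, Meridian, Cinder.
Highest unsuccessful bid: $22,800 → clearing price.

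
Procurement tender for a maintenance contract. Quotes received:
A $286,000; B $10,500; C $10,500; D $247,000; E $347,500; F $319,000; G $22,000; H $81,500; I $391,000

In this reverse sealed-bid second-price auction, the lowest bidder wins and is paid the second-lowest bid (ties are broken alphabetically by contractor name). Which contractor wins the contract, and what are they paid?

B is paid $10,500

Rule: the lowest bidder wins and is paid the second-lowest bid.
Bids ranked: 10,500 (B) < 10,500 (C) < 22,000 (G) < 81,500 (H) < 247,000 (D) < 286,000 (A) < …
Tie at $10,500 → B wins by tie-break.
B wins with the lowest bid; price is set by the runner-up at $10,500.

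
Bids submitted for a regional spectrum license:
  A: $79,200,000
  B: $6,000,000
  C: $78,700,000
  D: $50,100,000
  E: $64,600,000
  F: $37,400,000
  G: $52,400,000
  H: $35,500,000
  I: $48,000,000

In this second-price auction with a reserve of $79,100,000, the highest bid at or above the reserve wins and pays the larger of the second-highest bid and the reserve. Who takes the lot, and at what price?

Rule: the highest bid at or above the reserve wins and pays the larger of the second-highest bid and the reserve.
Sorting bids: 79,200,000 (A) > 78,700,000 (C) > 64,600,000 (E) > 52,400,000 (G) > 50,100,000 (D) > 48,000,000 (I) > …
Highest eligible bid: A at $79,200,000.
Second-highest bid $78,700,000 is below the reserve $79,100,000, so the reserve binds → payment $79,100,000.

A pays $79,100,000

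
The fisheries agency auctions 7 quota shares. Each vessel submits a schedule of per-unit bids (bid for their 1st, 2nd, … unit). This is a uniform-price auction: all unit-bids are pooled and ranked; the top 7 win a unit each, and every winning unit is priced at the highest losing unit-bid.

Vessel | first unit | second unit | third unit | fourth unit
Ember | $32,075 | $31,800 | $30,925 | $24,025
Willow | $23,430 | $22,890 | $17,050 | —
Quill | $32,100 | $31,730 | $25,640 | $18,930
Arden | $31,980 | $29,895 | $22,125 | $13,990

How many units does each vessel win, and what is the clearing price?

Merging the schedules and taking the best 7: 32,100 (Quill-1), 32,075 (Ember-1), 31,980 (Arden-1), 31,800 (Ember-2), 31,730 (Quill-2), 30,925 (Ember-3), 29,895 (Arden-2)
The (k+1)-th unit-bid is $25,640.
Allocation: Arden 2, Ember 3, Quill 2.

Arden 2, Ember 3, Quill 2; clearing price $25,640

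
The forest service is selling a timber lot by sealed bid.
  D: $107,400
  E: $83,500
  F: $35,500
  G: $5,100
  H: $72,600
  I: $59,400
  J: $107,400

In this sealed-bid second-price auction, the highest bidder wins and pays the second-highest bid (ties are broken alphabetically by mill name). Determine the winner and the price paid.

D pays $107,400

Sorting bids: 107,400 (D) > 107,400 (J) > 83,500 (E) > 72,600 (H) > 59,400 (I) > 35,500 (F) > …
Tie at $107,400 → D wins by tie-break.
D is highest; pays the second-highest bid, $107,400.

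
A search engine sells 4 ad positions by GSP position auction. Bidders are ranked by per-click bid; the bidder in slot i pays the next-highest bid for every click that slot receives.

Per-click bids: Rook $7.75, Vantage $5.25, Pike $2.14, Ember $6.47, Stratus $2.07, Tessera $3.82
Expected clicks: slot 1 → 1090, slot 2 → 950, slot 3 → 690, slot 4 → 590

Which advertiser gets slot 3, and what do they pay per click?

Vantage; $3.82 per click

Per-click bids in order: $7.75 (Rook) > $6.47 (Ember) > $5.25 (Vantage) > $3.82 (Tessera) > $2.14 (Pike) > …
Slot 3 goes to the third-ranked bidder, Vantage, who pays the next bid down: $3.82/click.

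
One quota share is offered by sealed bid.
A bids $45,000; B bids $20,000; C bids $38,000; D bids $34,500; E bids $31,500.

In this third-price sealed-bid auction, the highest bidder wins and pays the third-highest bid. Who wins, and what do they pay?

A pays $34,500

Bids in order: 45,000 (A) > 38,000 (C) > 34,500 (D) > 31,500 (E) > 20,000 (B)
A is highest; pays the third-highest bid, $34,500.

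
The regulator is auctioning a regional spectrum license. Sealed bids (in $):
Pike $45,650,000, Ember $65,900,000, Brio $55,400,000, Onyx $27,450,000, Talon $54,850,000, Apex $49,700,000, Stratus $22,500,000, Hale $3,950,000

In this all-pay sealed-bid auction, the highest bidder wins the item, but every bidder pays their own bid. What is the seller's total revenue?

Total revenue: $325,400,000

Bids in order: 65,900,000 (Ember) > 55,400,000 (Brio) > 54,850,000 (Talon) > 49,700,000 (Apex) > 45,650,000 (Pike) > 27,450,000 (Onyx) > …
Every bidder forfeits their bid regardless of winning.
Revenue = 45,650,000 + 65,900,000 + 55,400,000 + 27,450,000 + 54,850,000 + 49,700,000 + 22,500,000 + 3,950,000 = $325,400,000.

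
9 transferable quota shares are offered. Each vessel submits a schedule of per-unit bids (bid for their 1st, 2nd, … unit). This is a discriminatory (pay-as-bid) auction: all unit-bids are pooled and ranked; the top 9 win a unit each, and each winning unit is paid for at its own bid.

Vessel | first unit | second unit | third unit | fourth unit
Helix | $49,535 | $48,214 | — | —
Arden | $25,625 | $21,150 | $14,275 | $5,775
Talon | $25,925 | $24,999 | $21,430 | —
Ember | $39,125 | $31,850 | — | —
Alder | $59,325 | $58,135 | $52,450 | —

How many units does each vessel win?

Pooled unit-bids ranked (top 9): 59,325 (Alder-1), 58,135 (Alder-2), 52,450 (Alder-3), 49,535 (Helix-1), 48,214 (Helix-2), 39,125 (Ember-1), 31,850 (Ember-2), 25,925 (Talon-1), 25,625 (Arden-1)
Next rejected bid: $24,999 (not a price — pay-as-bid).
Allocation: Alder 3, Arden 1, Ember 2, Helix 2, Talon 1.

Alder 3, Arden 1, Ember 2, Helix 2, Talon 1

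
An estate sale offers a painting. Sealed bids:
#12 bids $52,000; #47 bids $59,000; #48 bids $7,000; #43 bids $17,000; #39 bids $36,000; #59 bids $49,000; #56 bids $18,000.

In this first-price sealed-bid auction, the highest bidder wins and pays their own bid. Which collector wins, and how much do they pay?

Rule: the highest bidder wins and pays their own bid.
Sorting bids: 59,000 (#47) > 52,000 (#12) > 49,000 (#59) > 36,000 (#39) > 18,000 (#56) > 17,000 (#43) > …
First-price: #47 pays what they bid, $59,000.

#47 pays $59,000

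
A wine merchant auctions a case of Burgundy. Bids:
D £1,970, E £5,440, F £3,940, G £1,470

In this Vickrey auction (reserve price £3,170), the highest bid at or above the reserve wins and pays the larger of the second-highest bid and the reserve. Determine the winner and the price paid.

Bids in order: 5,440 (E) > 3,940 (F) > 1,970 (D) > 1,470 (G)
E has the top bid at or above the reserve (£5,440).
max(second-highest £3,940, reserve £3,170) = £3,940; the reserve does not bind.

E pays £3,940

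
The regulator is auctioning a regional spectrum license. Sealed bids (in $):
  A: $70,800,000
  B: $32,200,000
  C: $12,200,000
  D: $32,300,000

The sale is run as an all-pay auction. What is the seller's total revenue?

Total revenue: $147,500,000

Bids in order: 70,800,000 (A) > 32,300,000 (D) > 32,200,000 (B) > 12,200,000 (C)
A wins with the top bid; all bids are sunk regardless.
Every bidder forfeits their bid regardless of winning.
Revenue = 70,800,000 + 32,200,000 + 12,200,000 + 32,300,000 = $147,500,000.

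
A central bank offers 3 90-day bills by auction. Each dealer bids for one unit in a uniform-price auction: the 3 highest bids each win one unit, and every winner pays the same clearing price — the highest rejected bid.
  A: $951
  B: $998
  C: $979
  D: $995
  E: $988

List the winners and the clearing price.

Bids ranked high→low: 998 (B), 995 (D), 988 (E), 979 (C), 951 (A)
The 3 highest are B, D, E.
Highest unsuccessful bid: $979 → clearing price.

B, D, E; each pays $979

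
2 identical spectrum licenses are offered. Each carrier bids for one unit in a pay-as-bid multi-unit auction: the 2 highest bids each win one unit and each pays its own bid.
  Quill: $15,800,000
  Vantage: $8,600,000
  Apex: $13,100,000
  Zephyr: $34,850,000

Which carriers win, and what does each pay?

Zephyr $34,850,000, Quill $15,800,000

Sorting: 34,850,000 (Zephyr), 15,800,000 (Quill), 13,100,000 (Apex), 8,600,000 (Vantage)
The 2 highest are Zephyr, Quill.
Each winner pays its own bid: Zephyr $34,850,000, Quill $15,800,000.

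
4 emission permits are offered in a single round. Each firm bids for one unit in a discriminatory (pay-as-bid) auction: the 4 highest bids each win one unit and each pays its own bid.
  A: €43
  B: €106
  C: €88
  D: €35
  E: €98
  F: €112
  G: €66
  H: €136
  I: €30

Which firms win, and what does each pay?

Bids ranked high→low: 136 (H), 112 (F), 106 (B), 98 (E), 88 (C), 66 (G), …
The 4 highest are H, F, B, E.
Each winner pays its own bid: H €136, F €112, B €106, E €98.

H €136, F €112, B €106, E €98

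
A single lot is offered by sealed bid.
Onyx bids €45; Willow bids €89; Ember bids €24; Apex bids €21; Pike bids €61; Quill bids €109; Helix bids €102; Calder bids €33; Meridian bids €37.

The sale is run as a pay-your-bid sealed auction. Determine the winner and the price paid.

Quill pays €109

Bids in order: 109 (Quill) > 102 (Helix) > 89 (Willow) > 61 (Pike) > 45 (Onyx) > 37 (Meridian) > …
First-price: Quill pays what they bid, €109.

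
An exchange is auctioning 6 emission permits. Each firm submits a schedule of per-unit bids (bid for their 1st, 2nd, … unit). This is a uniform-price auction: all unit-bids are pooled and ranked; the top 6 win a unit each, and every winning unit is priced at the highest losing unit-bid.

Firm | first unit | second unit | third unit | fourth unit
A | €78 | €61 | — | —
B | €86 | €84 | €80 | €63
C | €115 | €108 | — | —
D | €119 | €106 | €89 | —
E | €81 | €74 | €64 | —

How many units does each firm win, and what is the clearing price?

Pooled unit-bids ranked (top 6): 119 (D-1), 115 (C-1), 108 (C-2), 106 (D-2), 89 (D-3), 86 (B-1)
The (k+1)-th unit-bid is €84.
Allocation: B 1, C 2, D 3.

B 1, C 2, D 3; clearing price €84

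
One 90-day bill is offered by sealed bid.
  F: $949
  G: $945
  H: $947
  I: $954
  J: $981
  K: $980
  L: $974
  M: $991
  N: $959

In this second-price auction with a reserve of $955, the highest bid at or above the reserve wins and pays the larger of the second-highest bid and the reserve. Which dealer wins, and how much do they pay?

Bids ranked: 991 (M) > 981 (J) > 980 (K) > 974 (L) > 959 (N) > 954 (I) > …
Highest eligible bid: M at $991.
Second-highest bid $981 exceeds the reserve $955 → payment $981.

M pays $981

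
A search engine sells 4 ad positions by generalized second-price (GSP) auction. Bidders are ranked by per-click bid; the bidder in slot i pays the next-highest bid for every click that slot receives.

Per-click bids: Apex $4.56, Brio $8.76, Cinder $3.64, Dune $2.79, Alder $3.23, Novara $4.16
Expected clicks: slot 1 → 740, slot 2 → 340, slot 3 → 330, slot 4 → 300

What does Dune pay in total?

Per-click bids in order: $8.76 (Brio) > $4.56 (Apex) > $4.16 (Novara) > $3.64 (Cinder) > $3.23 (Alder) > …
Dune ranks below slot 4 → no slot, pays nothing.

Dune pays $0.00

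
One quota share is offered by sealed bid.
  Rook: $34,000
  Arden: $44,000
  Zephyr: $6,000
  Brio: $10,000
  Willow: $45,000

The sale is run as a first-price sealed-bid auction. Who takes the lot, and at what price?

Willow pays $45,000

Bids in order: 45,000 (Willow) > 44,000 (Arden) > 34,000 (Rook) > 10,000 (Brio) > 6,000 (Zephyr)
Willow is highest → pays own bid, $45,000.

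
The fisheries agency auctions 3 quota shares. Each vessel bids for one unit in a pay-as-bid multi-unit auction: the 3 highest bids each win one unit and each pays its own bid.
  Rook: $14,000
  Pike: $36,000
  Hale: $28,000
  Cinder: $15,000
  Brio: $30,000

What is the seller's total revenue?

Total revenue: $94,000

Sorting: 36,000 (Pike), 30,000 (Brio), 28,000 (Hale), 15,000 (Cinder), 14,000 (Rook)
Winners (3 units): Pike, Brio, Hale.
Total revenue = 36,000 + 30,000 + 28,000 = $94,000.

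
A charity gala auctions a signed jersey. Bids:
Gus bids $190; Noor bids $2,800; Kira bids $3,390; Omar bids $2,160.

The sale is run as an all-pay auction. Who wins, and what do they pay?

Kira pays $3,390

Bids ranked: 3,390 (Kira) > 2,800 (Noor) > 2,160 (Omar) > 190 (Gus)
Kira wins with the top bid; all bids are sunk regardless.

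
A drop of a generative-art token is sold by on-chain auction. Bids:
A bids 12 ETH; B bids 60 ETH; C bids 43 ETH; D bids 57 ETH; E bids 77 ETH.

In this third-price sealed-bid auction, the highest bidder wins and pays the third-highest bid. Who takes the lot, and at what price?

Rule: the highest bidder wins and pays the third-highest bid.
Sorting bids: 77 (E) > 60 (B) > 57 (D) > 43 (C) > 12 (A)
E wins; payment is bid #3 in the ranking = 57 ETH.

E pays 57 ETH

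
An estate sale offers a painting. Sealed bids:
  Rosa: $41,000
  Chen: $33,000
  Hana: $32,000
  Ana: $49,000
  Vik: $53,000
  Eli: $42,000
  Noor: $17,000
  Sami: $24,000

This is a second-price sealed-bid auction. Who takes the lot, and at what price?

Vik pays $49,000

Sorting bids: 53,000 (Vik) > 49,000 (Ana) > 42,000 (Eli) > 41,000 (Rosa) > 33,000 (Chen) > 32,000 (Hana) > …
Vik is highest; pays the second-highest bid, $49,000.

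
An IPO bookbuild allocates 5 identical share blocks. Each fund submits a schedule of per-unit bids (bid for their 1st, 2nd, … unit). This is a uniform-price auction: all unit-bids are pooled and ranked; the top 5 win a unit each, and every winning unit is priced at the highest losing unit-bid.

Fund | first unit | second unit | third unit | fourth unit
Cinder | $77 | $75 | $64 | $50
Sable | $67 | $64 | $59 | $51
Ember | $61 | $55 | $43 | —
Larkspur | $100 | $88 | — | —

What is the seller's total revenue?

Total revenue: $320

All unit-bids, highest first — top 5: 100 (Larkspur-1), 88 (Larkspur-2), 77 (Cinder-1), 75 (Cinder-2), 67 (Sable-1)
The (k+1)-th unit-bid is $64.
Allocation: Cinder 2, Larkspur 2, Sable 1. Every unit priced at $64.
Revenue = 5 × 64 = $320.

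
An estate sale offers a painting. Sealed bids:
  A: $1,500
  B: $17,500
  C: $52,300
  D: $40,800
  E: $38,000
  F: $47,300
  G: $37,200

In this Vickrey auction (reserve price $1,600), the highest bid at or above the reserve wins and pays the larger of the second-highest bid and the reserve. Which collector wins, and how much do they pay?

Sorting bids: 52,300 (C) > 47,300 (F) > 40,800 (D) > 38,000 (E) > 37,200 (G) > 17,500 (B) > …
Highest eligible bid: C at $52,300.
Second-highest bid $47,300 exceeds the reserve $1,600 → payment $47,300.

C pays $47,300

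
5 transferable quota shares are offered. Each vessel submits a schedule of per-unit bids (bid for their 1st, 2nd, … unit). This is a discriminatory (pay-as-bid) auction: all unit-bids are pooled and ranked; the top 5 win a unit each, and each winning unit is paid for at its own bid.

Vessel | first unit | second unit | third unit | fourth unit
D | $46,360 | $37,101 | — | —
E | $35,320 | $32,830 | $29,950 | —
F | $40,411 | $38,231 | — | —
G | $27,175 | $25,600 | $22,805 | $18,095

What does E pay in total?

E pays $35,320

Pooled unit-bids ranked (top 5): 46,360 (D-1), 40,411 (F-1), 38,231 (F-2), 37,101 (D-2), 35,320 (E-1)
Next rejected bid: $32,830 (not a price — pay-as-bid).
E's winning unit-bids: 35,320 = $35,320.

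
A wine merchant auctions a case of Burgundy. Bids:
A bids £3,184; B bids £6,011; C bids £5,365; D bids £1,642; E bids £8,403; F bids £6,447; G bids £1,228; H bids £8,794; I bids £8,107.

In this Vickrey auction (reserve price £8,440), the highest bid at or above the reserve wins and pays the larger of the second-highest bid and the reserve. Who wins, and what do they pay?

Bids ranked: 8,794 (H) > 8,403 (E) > 8,107 (I) > 6,447 (F) > 6,011 (B) > 5,365 (C) > …
Highest eligible bid: H at £8,794.
max(second-highest £8,403, reserve £8,440) = £8,440.

H pays £8,440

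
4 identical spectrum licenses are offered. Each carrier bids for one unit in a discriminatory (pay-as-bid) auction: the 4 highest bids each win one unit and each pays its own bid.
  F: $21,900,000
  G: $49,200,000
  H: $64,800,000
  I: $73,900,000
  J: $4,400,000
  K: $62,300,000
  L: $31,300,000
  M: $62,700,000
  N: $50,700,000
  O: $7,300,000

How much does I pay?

I pays $73,900,000

Bids ranked high→low: 73,900,000 (I), 64,800,000 (H), 62,700,000 (M), 62,300,000 (K), 50,700,000 (N), 49,200,000 (G), …
Top 4: I, H, M, K.
I wins → own bid $73,900,000.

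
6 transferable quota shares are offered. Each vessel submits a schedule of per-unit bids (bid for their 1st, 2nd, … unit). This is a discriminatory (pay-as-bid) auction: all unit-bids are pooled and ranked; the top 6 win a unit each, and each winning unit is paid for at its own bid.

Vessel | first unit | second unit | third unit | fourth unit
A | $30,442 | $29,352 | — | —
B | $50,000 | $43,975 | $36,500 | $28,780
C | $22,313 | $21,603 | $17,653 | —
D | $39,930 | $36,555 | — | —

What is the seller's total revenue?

Total revenue: $237,402

Merging the schedules and taking the best 6: 50,000 (B-1), 43,975 (B-2), 39,930 (D-1), 36,555 (D-2), 36,500 (B-3), 30,442 (A-1)
Next rejected bid: $29,352 (not a price — pay-as-bid).
Each winning unit pays its own bid.
Revenue = 50,000 + 43,975 + 39,930 + 36,555 + 36,500 + 30,442 = $237,402.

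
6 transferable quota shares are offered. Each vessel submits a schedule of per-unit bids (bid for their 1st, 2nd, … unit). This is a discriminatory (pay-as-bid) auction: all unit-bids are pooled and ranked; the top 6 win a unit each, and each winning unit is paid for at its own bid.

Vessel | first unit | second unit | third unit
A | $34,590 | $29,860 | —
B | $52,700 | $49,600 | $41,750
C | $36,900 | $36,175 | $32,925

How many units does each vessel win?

Merging the schedules and taking the best 6: 52,700 (B-1), 49,600 (B-2), 41,750 (B-3), 36,900 (C-1), 36,175 (C-2), 34,590 (A-1)
Next rejected bid: $32,925 (not a price — pay-as-bid).
Allocation: A 1, B 3, C 2.

A 1, B 3, C 2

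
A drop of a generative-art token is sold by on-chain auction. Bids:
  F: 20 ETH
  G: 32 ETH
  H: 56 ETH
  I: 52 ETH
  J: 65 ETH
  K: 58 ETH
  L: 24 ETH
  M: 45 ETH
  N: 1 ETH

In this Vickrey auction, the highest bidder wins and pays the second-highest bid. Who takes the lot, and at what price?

Vickrey auction: the highest bidder wins and pays the second-highest bid.
Bids in order: 65 (J) > 58 (K) > 56 (H) > 52 (I) > 45 (M) > 32 (G) > …
J wins with the highest bid; price is set by the runner-up at 58 ETH.

J pays 58 ETH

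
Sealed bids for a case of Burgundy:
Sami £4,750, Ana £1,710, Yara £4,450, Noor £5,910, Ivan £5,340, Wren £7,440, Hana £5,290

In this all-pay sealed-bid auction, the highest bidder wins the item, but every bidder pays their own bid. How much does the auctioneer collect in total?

Total revenue: £34,890

Rule: the highest bidder wins the item, but every bidder pays their own bid.
Sorting bids: 7,440 (Wren) > 5,910 (Noor) > 5,340 (Ivan) > 5,290 (Hana) > 4,750 (Sami) > 4,450 (Yara) > …
Every bidder forfeits their bid regardless of winning.
Revenue = 4,750 + 1,710 + 4,450 + 5,910 + 5,340 + 7,440 + 5,290 = £34,890.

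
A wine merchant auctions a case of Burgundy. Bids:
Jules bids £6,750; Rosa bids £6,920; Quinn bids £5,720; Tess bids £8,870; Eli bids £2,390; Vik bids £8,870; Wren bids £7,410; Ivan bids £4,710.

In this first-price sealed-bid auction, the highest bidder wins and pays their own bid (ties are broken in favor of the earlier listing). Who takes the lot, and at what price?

Sorting bids: 8,870 (Tess) > 8,870 (Vik) > 7,410 (Wren) > 6,920 (Rosa) > 6,750 (Jules) > 5,720 (Quinn) > …
Tess and Vik tie at £8,870; tie-break gives it to Tess.
First-price: Tess pays what they bid, £8,870.

Tess pays £8,870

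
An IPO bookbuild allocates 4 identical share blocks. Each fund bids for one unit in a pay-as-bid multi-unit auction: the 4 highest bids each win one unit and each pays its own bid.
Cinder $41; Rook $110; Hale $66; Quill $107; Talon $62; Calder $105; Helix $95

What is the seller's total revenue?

Total revenue: $417

Sorting: 110 (Rook), 107 (Quill), 105 (Calder), 95 (Helix), 66 (Hale), 62 (Talon), …
The 4 highest are Rook, Quill, Calder, Helix.
Total revenue = 110 + 107 + 105 + 95 = $417.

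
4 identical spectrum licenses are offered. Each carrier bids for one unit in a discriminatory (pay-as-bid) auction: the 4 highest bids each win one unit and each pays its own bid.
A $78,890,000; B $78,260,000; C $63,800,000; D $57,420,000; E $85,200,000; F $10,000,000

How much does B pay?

B pays $78,260,000

Sorting: 85,200,000 (E), 78,890,000 (A), 78,260,000 (B), 63,800,000 (C), 57,420,000 (D), 10,000,000 (F)
Top 4: E, A, B, C.
B wins → own bid $78,260,000.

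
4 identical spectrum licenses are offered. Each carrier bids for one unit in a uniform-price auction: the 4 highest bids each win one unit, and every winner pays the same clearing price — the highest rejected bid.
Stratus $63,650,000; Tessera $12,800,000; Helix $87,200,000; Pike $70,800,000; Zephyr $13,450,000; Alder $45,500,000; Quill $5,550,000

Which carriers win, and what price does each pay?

Helix, Pike, Stratus, Alder; each pays $13,450,000

Ordering the bids: 87,200,000 (Helix), 70,800,000 (Pike), 63,650,000 (Stratus), 45,500,000 (Alder), 13,450,000 (Zephyr), 12,800,000 (Tessera), …
Top 4: Helix, Pike, Stratus, Alder.
First losing bid is Zephyr's $13,450,000, which sets the uniform price.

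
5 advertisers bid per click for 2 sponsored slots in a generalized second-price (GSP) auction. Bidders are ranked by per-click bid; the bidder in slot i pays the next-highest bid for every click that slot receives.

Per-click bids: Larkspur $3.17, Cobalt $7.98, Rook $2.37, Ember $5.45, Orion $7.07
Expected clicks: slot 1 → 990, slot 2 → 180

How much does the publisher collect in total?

Sorting advertisers: $7.98 (Cobalt) > $7.07 (Orion) > $5.45 (Ember) > …
Slot 1: Cobalt pays $7.07 × 990 = $6999.30
Slot 2: Orion pays $5.45 × 180 = $981.00
Total = $7980.30

Total revenue: $7980.30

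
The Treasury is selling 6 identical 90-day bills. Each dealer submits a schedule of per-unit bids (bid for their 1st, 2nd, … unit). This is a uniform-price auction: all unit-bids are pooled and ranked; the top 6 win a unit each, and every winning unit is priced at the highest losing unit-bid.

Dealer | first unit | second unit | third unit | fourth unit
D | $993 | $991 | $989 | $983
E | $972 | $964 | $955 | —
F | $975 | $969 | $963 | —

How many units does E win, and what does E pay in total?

Merging the schedules and taking the best 6: 993 (D-1), 991 (D-2), 989 (D-3), 983 (D-4), 975 (F-1), 972 (E-1)
The (k+1)-th unit-bid is $969.
E wins 1 unit(s) at $969 each.

E: 1 unit, pays $969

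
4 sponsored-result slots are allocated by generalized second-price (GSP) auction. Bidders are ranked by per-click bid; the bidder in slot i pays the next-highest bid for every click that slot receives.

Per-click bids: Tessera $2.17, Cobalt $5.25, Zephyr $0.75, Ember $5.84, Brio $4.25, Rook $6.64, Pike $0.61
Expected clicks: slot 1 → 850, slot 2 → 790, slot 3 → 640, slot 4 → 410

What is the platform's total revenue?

Ranked by bid: $6.64 (Rook) > $5.84 (Ember) > $5.25 (Cobalt) > $4.25 (Brio) > $2.17 (Tessera) > …
Slot 1: Rook pays $5.84 × 850 = $4964.00
Slot 2: Ember pays $5.25 × 790 = $4147.50
Slot 3: Cobalt pays $4.25 × 640 = $2720.00
Slot 4: Brio pays $2.17 × 410 = $889.70
Total = $12721.20

Total revenue: $12721.20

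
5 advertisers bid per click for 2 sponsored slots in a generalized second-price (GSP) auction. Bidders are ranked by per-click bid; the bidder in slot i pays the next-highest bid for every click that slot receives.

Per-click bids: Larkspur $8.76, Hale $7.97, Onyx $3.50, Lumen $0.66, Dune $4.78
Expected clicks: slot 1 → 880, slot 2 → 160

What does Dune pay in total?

Per-click bids in order: $8.76 (Larkspur) > $7.97 (Hale) > $4.78 (Dune) > …
Dune ranks below slot 2 → no slot, pays nothing.

Dune pays $0.00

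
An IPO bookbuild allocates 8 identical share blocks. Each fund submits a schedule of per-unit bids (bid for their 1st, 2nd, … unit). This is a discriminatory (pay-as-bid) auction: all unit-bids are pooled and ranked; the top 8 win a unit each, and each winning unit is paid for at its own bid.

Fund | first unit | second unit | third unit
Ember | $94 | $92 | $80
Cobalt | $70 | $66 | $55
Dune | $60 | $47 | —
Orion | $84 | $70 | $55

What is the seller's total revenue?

Merging the schedules and taking the best 8: 94 (Ember-1), 92 (Ember-2), 84 (Orion-1), 80 (Ember-3), 70 (Cobalt-1), 70 (Orion-2), 66 (Cobalt-2), 60 (Dune-1)
Next rejected bid: $55 (not a price — pay-as-bid).
Each winning unit pays its own bid.
Revenue = 94 + 92 + 84 + 80 + 70 + 70 + 66 + 60 = $616.

Total revenue: $616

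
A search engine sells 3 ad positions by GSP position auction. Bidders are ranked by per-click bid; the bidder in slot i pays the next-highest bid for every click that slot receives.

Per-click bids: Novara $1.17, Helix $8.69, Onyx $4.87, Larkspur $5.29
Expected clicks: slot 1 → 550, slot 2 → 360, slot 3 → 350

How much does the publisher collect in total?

Per-click bids in order: $8.69 (Helix) > $5.29 (Larkspur) > $4.87 (Onyx) > $1.17 (Novara)
Slot 1: Helix pays $5.29 × 550 = $2909.50
Slot 2: Larkspur pays $4.87 × 360 = $1753.20
Slot 3: Onyx pays $1.17 × 350 = $409.50
Total = $5072.20

Total revenue: $5072.20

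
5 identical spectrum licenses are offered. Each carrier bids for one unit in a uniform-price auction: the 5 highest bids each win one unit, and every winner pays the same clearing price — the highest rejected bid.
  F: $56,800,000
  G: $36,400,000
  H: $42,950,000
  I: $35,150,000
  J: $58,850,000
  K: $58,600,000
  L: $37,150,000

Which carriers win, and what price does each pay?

Sorting: 58,850,000 (J), 58,600,000 (K), 56,800,000 (F), 42,950,000 (H), 37,150,000 (L), 36,400,000 (G), 35,150,000 (I)
Top 5: J, K, F, H, L.
First losing bid is G's $36,400,000, which sets the uniform price.

J, K, F, H, L; each pays $36,400,000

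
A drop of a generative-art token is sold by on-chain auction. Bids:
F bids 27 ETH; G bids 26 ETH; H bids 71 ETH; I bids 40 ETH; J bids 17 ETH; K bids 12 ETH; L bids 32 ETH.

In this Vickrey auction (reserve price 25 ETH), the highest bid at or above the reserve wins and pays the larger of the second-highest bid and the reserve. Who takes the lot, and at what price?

Vickrey auction (reserve price 25 ETH): the highest bid at or above the reserve wins and pays the larger of the second-highest bid and the reserve.
Bids ranked: 71 (H) > 40 (I) > 32 (L) > 27 (F) > 26 (G) > 17 (J) > …
Highest eligible bid: H at 71 ETH.
max(second-highest 40 ETH, reserve 25 ETH) = 40 ETH; the reserve does not bind.

H pays 40 ETH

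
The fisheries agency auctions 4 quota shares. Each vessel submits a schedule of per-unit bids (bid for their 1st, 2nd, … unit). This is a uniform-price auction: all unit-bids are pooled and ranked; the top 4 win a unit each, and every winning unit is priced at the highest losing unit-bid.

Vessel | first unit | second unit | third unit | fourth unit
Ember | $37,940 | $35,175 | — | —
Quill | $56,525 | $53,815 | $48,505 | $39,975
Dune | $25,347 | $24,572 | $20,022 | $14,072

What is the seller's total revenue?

Total revenue: $151,760

Pooled unit-bids ranked (top 4): 56,525 (Quill-1), 53,815 (Quill-2), 48,505 (Quill-3), 39,975 (Quill-4)
The (k+1)-th unit-bid is $37,940.
Allocation: Quill 4. Every unit priced at $37,940.
Revenue = 4 × 37,940 = $151,760.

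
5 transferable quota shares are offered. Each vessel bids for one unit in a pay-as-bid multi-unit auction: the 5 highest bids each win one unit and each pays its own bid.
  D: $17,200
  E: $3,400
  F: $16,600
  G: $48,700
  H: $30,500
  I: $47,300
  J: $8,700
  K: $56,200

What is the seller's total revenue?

Total revenue: $199,900

Bids ranked high→low: 56,200 (K), 48,700 (G), 47,300 (I), 30,500 (H), 17,200 (D), 16,600 (F), 8,700 (J), …
The 5 highest are K, G, I, H, D.
Total revenue = 56,200 + 48,700 + 47,300 + 30,500 + 17,200 = $199,900.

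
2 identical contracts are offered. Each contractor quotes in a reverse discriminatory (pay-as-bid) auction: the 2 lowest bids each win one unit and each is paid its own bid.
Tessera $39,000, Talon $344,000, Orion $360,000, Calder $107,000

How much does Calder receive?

Ordering the bids: 39,000 (Tessera), 107,000 (Calder), 344,000 (Talon), 360,000 (Orion)
Lowest 2: Tessera, Calder.
Calder wins → own bid $107,000.

Calder is paid $107,000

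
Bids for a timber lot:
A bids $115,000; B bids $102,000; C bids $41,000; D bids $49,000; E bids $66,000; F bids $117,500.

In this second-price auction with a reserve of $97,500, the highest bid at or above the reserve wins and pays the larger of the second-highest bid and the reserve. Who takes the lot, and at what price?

F pays $115,000

Bids ranked: 117,500 (F) > 115,000 (A) > 102,000 (B) > 66,000 (E) > 49,000 (D) > 41,000 (C)
Highest eligible bid: F at $117,500.
Second-highest bid $115,000 exceeds the reserve $97,500 → payment $115,000.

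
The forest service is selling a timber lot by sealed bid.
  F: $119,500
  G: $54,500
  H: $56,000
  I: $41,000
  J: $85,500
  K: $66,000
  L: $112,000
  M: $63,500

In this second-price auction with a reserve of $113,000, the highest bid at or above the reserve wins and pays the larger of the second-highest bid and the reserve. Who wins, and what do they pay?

Sorting bids: 119,500 (F) > 112,000 (L) > 85,500 (J) > 66,000 (K) > 63,500 (M) > 56,000 (H) > …
Highest eligible bid: F at $119,500.
Second-highest bid $112,000 is below the reserve $113,000, so the reserve binds → payment $113,000.

F pays $113,000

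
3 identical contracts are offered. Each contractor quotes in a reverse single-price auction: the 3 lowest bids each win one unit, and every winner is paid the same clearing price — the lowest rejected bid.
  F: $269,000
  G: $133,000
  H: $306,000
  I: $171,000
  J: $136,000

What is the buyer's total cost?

Total cost: $807,000

Bids ranked low→high: 133,000 (G), 136,000 (J), 171,000 (I), 269,000 (F), 306,000 (H)
Winners (3 units): G, J, I.
Lowest unsuccessful bid: $269,000 → clearing price.
Total cost = 3 × $269,000 = $807,000.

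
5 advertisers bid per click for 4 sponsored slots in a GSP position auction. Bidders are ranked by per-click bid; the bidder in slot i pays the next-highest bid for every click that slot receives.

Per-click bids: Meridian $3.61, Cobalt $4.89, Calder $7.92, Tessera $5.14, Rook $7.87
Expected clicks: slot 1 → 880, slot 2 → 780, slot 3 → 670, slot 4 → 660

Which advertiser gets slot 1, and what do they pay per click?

Calder; $7.87 per click

Sorting advertisers: $7.92 (Calder) > $7.87 (Rook) > $5.14 (Tessera) > $4.89 (Cobalt) > $3.61 (Meridian)
Slot 1 goes to the first-ranked bidder, Calder, who pays the next bid down: $7.87/click.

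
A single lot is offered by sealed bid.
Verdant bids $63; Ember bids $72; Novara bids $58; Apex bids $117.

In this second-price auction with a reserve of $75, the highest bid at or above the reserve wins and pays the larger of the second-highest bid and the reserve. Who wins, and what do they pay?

Rule: the highest bid at or above the reserve wins and pays the larger of the second-highest bid and the reserve.
Bids in order: 117 (Apex) > 72 (Ember) > 63 (Verdant) > 58 (Novara)
Apex has the top bid at or above the reserve ($117).
Second-highest bid $72 is below the reserve $75, so the reserve binds → payment $75.

Apex pays $75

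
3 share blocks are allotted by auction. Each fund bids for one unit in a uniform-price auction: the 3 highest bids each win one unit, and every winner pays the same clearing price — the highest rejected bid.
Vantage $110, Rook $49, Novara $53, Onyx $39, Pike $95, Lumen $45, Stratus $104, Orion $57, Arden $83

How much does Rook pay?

Rook pays $0

Ordering the bids: 110 (Vantage), 104 (Stratus), 95 (Pike), 83 (Arden), 57 (Orion), …
Top 3: Vantage, Stratus, Pike.
First losing bid is Arden's $83, which sets the uniform price.
Rook does not win → pays $0.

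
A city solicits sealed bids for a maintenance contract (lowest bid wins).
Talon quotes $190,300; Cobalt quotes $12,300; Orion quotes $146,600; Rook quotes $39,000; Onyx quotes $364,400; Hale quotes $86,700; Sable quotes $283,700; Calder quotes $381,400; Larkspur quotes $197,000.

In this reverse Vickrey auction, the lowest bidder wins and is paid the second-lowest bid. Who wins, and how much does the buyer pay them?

Cobalt is paid $39,000

Bids ranked: 12,300 (Cobalt) < 39,000 (Rook) < 86,700 (Hale) < 146,600 (Orion) < 190,300 (Talon) < 197,000 (Larkspur) < …
Second-price: Cobalt is paid Rook's bid of $39,000.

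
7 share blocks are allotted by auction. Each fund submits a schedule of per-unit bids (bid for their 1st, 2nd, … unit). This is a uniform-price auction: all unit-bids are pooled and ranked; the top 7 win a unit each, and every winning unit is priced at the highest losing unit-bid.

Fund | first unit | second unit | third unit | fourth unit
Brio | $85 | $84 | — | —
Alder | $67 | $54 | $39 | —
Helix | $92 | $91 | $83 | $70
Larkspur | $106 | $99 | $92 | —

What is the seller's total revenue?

All unit-bids, highest first — top 7: 106 (Larkspur-1), 99 (Larkspur-2), 92 (Helix-1), 92 (Larkspur-3), 91 (Helix-2), 85 (Brio-1), 84 (Brio-2)
The (k+1)-th unit-bid is $83.
Allocation: Brio 2, Helix 2, Larkspur 3. Every unit priced at $83.
Revenue = 7 × 83 = $581.

Total revenue: $581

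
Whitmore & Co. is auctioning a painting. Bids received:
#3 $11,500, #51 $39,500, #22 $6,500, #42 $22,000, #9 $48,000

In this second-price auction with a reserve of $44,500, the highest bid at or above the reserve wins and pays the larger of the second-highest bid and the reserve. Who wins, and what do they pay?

Sorting bids: 48,000 (#9) > 39,500 (#51) > 22,000 (#42) > 11,500 (#3) > 6,500 (#22)
Highest eligible bid: #9 at $48,000.
max(second-highest $39,500, reserve $44,500) = $44,500.

#9 pays $44,500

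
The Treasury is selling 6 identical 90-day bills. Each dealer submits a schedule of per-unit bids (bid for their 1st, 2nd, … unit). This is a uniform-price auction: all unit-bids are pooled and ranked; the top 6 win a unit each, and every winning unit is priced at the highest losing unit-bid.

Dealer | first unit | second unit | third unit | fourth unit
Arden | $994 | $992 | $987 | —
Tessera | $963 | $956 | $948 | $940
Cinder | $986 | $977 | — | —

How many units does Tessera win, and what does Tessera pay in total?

Pooled unit-bids ranked (top 6): 994 (Arden-1), 992 (Arden-2), 987 (Arden-3), 986 (Cinder-1), 977 (Cinder-2), 963 (Tessera-1)
First bid not allocated: $956.
Tessera wins 1 unit(s) at $956 each.

Tessera: 1 unit, pays $956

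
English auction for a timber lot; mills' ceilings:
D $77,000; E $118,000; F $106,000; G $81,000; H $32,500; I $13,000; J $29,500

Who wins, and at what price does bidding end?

E wins at $106,000

Limits ranked: 118,000 (E) > 106,000 (F) > 81,000 (G) > 77,000 (D) > 32,500 (H) > 29,500 (J) > …
Bidding ends when F exits at $106,000; E takes it.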